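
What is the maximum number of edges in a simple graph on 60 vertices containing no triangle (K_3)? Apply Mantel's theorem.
ex(60, K_3) = ⌊60^2/4⌋ = 900

Mantel (1907): a triangle-free graph on n vertices has at most ⌊n^2/4⌋ edges, with equality for the complete bipartite graph K_{⌊n/2⌋, ⌈n/2⌉}. For n = 60: ⌊60^2/4⌋ = ⌊3600/4⌋ = 900. The extremal graph is K_{30, 30}, which has 30·30 = 900 edges.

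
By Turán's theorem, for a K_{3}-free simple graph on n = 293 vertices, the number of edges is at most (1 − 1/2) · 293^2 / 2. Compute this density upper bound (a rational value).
Turán density bound = (1/2) · 293^2/2 = 85849/4 ≈ 21462.25

Turán's theorem: ex(n, K_{r+1}) is achieved by the complete r-partite Turán graph T(n, r) with parts as balanced as possible, and is at most (1 − 1/r) · n^2/2. For r = 2, n = 293: the density bound is (1/2) · 85849/2 = 85849/4 ≈ 21462.25. The integer-valued extremum is e(T(293, 2)) = 21462, which is strictly less than the density bound 85849/4 since 2 ∤ 293 (the parts of T(293, 2) cannot all be equal).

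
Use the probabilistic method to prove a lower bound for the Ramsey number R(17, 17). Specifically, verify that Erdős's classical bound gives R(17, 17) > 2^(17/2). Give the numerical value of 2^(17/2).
2^(17/2) = 362.0387; so R(17, 17) > 362.0387

Colour each edge of K_n uniformly at random with red/blue. The expected number of monochromatic K_17 is C(n, 17) · 2 · 2^(−C(17,2)). If C(n, 17) · 2^(1 − C(17,2)) < 1, then with positive probability no monochromatic K_17 exists, so R(17, 17) > n. The standard estimate C(n, 17) ≤ n^17/17! shows this inequality holds whenever n ≤ 2^(17/2) (since 17! · 2^(C(17,2) − 1) > 2^(17^2/2) ≥ n^17). Hence R(17, 17) > 2^(17/2) = 362.0387.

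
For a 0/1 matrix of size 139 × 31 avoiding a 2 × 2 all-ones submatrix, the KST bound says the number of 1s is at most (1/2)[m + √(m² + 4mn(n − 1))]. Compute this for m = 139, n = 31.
z(139, 31; 2, 2) ≤ (1/2)[139 + √(139² + 4·139·31·30)] = (1/2)[139 + √536401] = 435.697

Kővári–Sós–Turán: let r_1, ..., r_139 be the row sums and z = Σ r_i the total number of 1s. Each pair of columns can share at most one row with both entries 1 (else a 2×2 all-ones block appears), so Σ_i C(r_i, 2) ≤ C(31, 2) = 465. By convexity Σ_i C(r_i, 2) ≥ 139·C(z/139, 2) = z(z − 139)/(2·139), giving z² − 139z − 139·31·30 ≤ 0 and hence z ≤ (1/2)[139 + √(19321 + 4·129270)] = (1/2)[139 + √536401] ≈ (1/2)(139 + 732.394) = 435.697.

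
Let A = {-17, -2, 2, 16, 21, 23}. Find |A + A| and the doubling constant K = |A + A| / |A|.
K = |A + A| / |A| = 20/6 = 10/3

Enumerate A + A = {a + b : a, b ∈ A}. With |A| = 6, there are |A|^2 = 36 ordered sum pairs; collecting distinct values, A + A = {-34, -19, -15, -4, -1, 0, 4, 6, 14, 18, 19, 21, 23, 25, 32, 37, 39, 42, 44, 46}, so |A + A| = 20. Thus K = 20/6 = 10/3. For comparison, the minimum possible |A + A| over all 6-element sets is 2·6 − 1 = 11 (so min K = 11/6), attained only by arithmetic progressions.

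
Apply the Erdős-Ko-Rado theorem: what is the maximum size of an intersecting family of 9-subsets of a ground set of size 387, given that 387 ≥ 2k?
max |F| = C(386, 8) = 11362362854289040

Erdős-Ko-Rado (1961): when n ≥ 2k, max |F| = C(n−1, k−1). The bound is attained by the star {A : i ∈ A} for any fixed i ∈ [n]. Here C(387−1, 9−1) = C(386, 8) = 11362362854289040.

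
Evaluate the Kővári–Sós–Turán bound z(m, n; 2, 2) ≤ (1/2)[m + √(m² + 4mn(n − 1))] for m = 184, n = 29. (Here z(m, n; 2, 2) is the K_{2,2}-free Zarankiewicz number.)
z(184, 29; 2, 2) ≤ (1/2)[184 + √(184² + 4·184·29·28)] = (1/2)[184 + √631488] = 489.3311

Kővári–Sós–Turán: let r_1, ..., r_184 be the row sums and z = Σ r_i the total number of 1s. Each pair of columns can share at most one row with both entries 1 (else a 2×2 all-ones block appears), so Σ_i C(r_i, 2) ≤ C(29, 2) = 406. By convexity Σ_i C(r_i, 2) ≥ 184·C(z/184, 2) = z(z − 184)/(2·184), giving z² − 184z − 184·29·28 ≤ 0 and hence z ≤ (1/2)[184 + √(33856 + 4·149408)] = (1/2)[184 + √631488] ≈ (1/2)(184 + 794.6622) = 489.3311.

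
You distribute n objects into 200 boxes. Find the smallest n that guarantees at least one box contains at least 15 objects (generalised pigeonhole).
n = (15 − 1)·200 + 1 = 2801

By the generalised pigeonhole principle, to guarantee some box contains ≥ r objects we need more than (r − 1) · k objects total. Threshold: n = (r − 1) · k + 1. With r = 15 and k = 200: n = 14 · 200 + 1 = 2800 + 1 = 2801. For n = 2800 = 14 · 200, we can put exactly 14 objects in every box, avoiding 15 in any single one — so 2801 is tight.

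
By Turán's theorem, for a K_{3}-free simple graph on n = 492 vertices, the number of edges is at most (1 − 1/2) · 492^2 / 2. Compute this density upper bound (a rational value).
Turán density bound = (1/2) · 492^2/2 = 60516

Turán's theorem: ex(n, K_{r+1}) is achieved by the complete r-partite Turán graph T(n, r) with parts as balanced as possible, and is at most (1 − 1/r) · n^2/2. For r = 2, n = 492: the density bound is (1/2) · 242064/2 = 60516. Since 2 ∣ 492, the Turán graph T(492, 2) has parts of equal size 246, and its edge count e(T(492, 2)) = 60516 attains the density bound exactly.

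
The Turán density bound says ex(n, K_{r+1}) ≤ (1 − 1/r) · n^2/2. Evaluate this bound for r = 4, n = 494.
Turán density bound = (3/4) · 494^2/2 = 183027/2 ≈ 91513.5

Turán's theorem: ex(n, K_{r+1}) is achieved by the complete r-partite Turán graph T(n, r) with parts as balanced as possible, and is at most (1 − 1/r) · n^2/2. For r = 4, n = 494: the density bound is (3/4) · 244036/2 = 183027/2 ≈ 91513.5. The integer-valued extremum is e(T(494, 4)) = 91513, which is strictly less than the density bound 183027/2 since 4 ∤ 494 (the parts of T(494, 4) cannot all be equal).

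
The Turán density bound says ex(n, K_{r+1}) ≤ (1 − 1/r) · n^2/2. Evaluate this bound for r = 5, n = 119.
Turán density bound = (4/5) · 119^2/2 = 28322/5 ≈ 5664.4

Turán's theorem: ex(n, K_{r+1}) is achieved by the complete r-partite Turán graph T(n, r) with parts as balanced as possible, and is at most (1 − 1/r) · n^2/2. For r = 5, n = 119: the density bound is (4/5) · 14161/2 = 28322/5 ≈ 5664.4. The integer-valued extremum is e(T(119, 5)) = 5664, which is strictly less than the density bound 28322/5 since 5 ∤ 119 (the parts of T(119, 5) cannot all be equal).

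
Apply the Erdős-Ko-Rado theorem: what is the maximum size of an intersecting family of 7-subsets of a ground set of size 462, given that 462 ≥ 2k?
max |F| = C(461, 6) = 12902844605652

The Erdős-Ko-Rado theorem states: for n ≥ 2k, an intersecting family of k-subsets of an n-element set has size at most C(n − 1, k − 1), with equality for 'star' families {A ⊆ [n] : |A| = k, i ∈ A} (fix an element i). For n = 462, k = 7: C(461, 6) = 12902844605652.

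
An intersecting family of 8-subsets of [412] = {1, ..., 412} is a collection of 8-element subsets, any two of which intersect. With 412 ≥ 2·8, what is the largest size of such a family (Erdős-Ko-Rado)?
max |F| = C(411, 7) = 373382603210430

Erdős-Ko-Rado (1961): when n ≥ 2k, max |F| = C(n−1, k−1). The bound is attained by the star {A : i ∈ A} for any fixed i ∈ [n]. Here C(412−1, 8−1) = C(411, 7) = 373382603210430.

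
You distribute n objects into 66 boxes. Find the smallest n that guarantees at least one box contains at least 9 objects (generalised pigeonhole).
n = (9 − 1)·66 + 1 = 529

By the generalised pigeonhole principle, to guarantee some box contains ≥ r objects we need more than (r − 1) · k objects total. Threshold: n = (r − 1) · k + 1. With r = 9 and k = 66: n = 8 · 66 + 1 = 528 + 1 = 529. For n = 528 = 8 · 66, we can put exactly 8 objects in every box, avoiding 9 in any single one — so 529 is tight.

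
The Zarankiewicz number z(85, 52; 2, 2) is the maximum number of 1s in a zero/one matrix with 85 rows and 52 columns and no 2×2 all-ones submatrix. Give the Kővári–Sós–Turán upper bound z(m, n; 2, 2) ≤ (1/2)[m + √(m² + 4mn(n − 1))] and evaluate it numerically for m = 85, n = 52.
z(85, 52; 2, 2) ≤ (1/2)[85 + √(85² + 4·85·52·51)] = (1/2)[85 + √908905] = 519.1825

Kővári–Sós–Turán: let r_1, ..., r_85 be the row sums and z = Σ r_i the total number of 1s. Each pair of columns can share at most one row with both entries 1 (else a 2×2 all-ones block appears), so Σ_i C(r_i, 2) ≤ C(52, 2) = 1326. By convexity Σ_i C(r_i, 2) ≥ 85·C(z/85, 2) = z(z − 85)/(2·85), giving z² − 85z − 85·52·51 ≤ 0 and hence z ≤ (1/2)[85 + √(7225 + 4·225420)] = (1/2)[85 + √908905] ≈ (1/2)(85 + 953.3651) = 519.1825.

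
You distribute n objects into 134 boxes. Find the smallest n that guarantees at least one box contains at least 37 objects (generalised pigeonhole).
n = (37 − 1)·134 + 1 = 4825

By the generalised pigeonhole principle, to guarantee some box contains ≥ r objects we need more than (r − 1) · k objects total. Threshold: n = (r − 1) · k + 1. With r = 37 and k = 134: n = 36 · 134 + 1 = 4824 + 1 = 4825. For n = 4824 = 36 · 134, we can put exactly 36 objects in every box, avoiding 37 in any single one — so 4825 is tight.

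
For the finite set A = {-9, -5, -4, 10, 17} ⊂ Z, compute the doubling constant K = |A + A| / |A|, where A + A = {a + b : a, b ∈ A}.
K = |A + A| / |A| = 15/5 = 3

Enumerate A + A = {a + b : a, b ∈ A}. With |A| = 5, there are |A|^2 = 25 ordered sum pairs; collecting distinct values, A + A = {-18, -14, -13, -10, -9, -8, 1, 5, 6, 8, 12, 13, 20, 27, 34}, so |A + A| = 15. Thus K = 15/5 = 3. For comparison, the minimum possible |A + A| over all 5-element sets is 2·5 − 1 = 9 (so min K = 9/5), attained only by arithmetic progressions.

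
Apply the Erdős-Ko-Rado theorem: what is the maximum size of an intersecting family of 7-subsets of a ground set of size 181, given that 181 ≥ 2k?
max |F| = C(180, 6) = 43424719800

The Erdős-Ko-Rado theorem states: for n ≥ 2k, an intersecting family of k-subsets of an n-element set has size at most C(n − 1, k − 1), with equality for 'star' families {A ⊆ [n] : |A| = k, i ∈ A} (fix an element i). For n = 181, k = 7: C(180, 6) = 43424719800.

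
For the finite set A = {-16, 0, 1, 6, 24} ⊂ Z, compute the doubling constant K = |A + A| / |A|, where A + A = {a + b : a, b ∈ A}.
K = |A + A| / |A| = 15/5 = 3

Enumerate A + A = {a + b : a, b ∈ A}. With |A| = 5, there are |A|^2 = 25 ordered sum pairs; collecting distinct values, A + A = {-32, -16, -15, -10, 0, 1, 2, 6, 7, 8, 12, 24, 25, 30, 48}, so |A + A| = 15. Thus K = 15/5 = 3. For comparison, the minimum possible |A + A| over all 5-element sets is 2·5 − 1 = 9 (so min K = 9/5), attained only by arithmetic progressions.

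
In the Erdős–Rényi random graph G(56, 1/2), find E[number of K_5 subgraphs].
E[# K_5] = C(56, 5) · (1/2)^C(5, 2) = 3819816 / 2^10 = 477477/128 = 3730.2890625

For each 5-subset S of vertices (there are C(56, 5) = 3819816 such S), let X_S = 1 if S induces a K_5 (all C(5, 2) = 10 edges present). Then P(X_S = 1) = (1/2)^10 = 1/1024. By linearity of expectation, E[# K_5] = C(56, 5) · (1/2)^10 = 3819816 / 1024 = 477477/128 = 3730.2890625.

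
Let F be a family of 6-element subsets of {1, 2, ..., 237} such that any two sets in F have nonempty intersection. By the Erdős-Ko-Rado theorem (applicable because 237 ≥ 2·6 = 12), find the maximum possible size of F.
max |F| = C(236, 5) = 5845994232

The Erdős-Ko-Rado theorem states: for n ≥ 2k, an intersecting family of k-subsets of an n-element set has size at most C(n − 1, k − 1), with equality for 'star' families {A ⊆ [n] : |A| = k, i ∈ A} (fix an element i). For n = 237, k = 6: C(236, 5) = 5845994232.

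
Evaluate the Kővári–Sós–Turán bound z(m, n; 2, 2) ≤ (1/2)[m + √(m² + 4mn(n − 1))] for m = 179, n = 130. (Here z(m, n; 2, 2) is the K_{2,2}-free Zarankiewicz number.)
z(179, 130; 2, 2) ≤ (1/2)[179 + √(179² + 4·179·130·129)] = (1/2)[179 + √12039361] = 1824.3891

Kővári–Sós–Turán: let r_1, ..., r_179 be the row sums and z = Σ r_i the total number of 1s. Each pair of columns can share at most one row with both entries 1 (else a 2×2 all-ones block appears), so Σ_i C(r_i, 2) ≤ C(130, 2) = 8385. By convexity Σ_i C(r_i, 2) ≥ 179·C(z/179, 2) = z(z − 179)/(2·179), giving z² − 179z − 179·130·129 ≤ 0 and hence z ≤ (1/2)[179 + √(32041 + 4·3001830)] = (1/2)[179 + √12039361] ≈ (1/2)(179 + 3469.7782) = 1824.3891.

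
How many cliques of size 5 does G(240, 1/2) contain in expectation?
E[# K_5] = C(240, 5) · (1/2)^C(5, 2) = 6363048048 / 2^10 = 397690503/64 = 6213914.109375

For each 5-subset S of vertices (there are C(240, 5) = 6363048048 such S), let X_S = 1 if S induces a K_5 (all C(5, 2) = 10 edges present). Then P(X_S = 1) = (1/2)^10 = 1/1024. By linearity of expectation, E[# K_5] = C(240, 5) · (1/2)^10 = 6363048048 / 1024 = 397690503/64 = 6213914.109375.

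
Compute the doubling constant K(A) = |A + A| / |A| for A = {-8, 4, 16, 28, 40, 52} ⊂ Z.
K = |A + A| / |A| = 11/6

Enumerate A + A = {a + b : a, b ∈ A}. With |A| = 6, there are |A|^2 = 36 ordered sum pairs; collecting distinct values, A + A = {-16, -4, 8, 20, 32, 44, 56, 68, 80, 92, 104}, so |A + A| = 11. Thus K = 11/6. Here |A + A| = 2|A| − 1 = 11, the minimum possible — so K = 11/6 is minimal, which holds iff A is an arithmetic progression.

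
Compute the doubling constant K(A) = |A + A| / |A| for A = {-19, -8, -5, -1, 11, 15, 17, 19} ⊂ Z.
K = |A + A| / |A| = 31/8

Enumerate A + A = {a + b : a, b ∈ A}. With |A| = 8, there are |A|^2 = 64 ordered sum pairs; collecting distinct values, A + A = {-38, -27, -24, -20, -16, -13, -10, -9, -8, -6, -4, -2, 0, 3, 6, 7, 9, 10, 11, 12, 14, 16, 18, 22, 26, 28, 30, 32, 34, 36, 38}, so |A + A| = 31. Thus K = 31/8. For comparison, the minimum possible |A + A| over all 8-element sets is 2·8 − 1 = 15 (so min K = 15/8), attained only by arithmetic progressions.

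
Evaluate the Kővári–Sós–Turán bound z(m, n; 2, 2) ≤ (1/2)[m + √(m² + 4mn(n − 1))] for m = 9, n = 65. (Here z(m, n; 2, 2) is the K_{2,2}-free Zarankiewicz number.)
z(9, 65; 2, 2) ≤ (1/2)[9 + √(9² + 4·9·65·64)] = (1/2)[9 + √149841] = 198.0465

Kővári–Sós–Turán: let r_1, ..., r_9 be the row sums and z = Σ r_i the total number of 1s. Each pair of columns can share at most one row with both entries 1 (else a 2×2 all-ones block appears), so Σ_i C(r_i, 2) ≤ C(65, 2) = 2080. By convexity Σ_i C(r_i, 2) ≥ 9·C(z/9, 2) = z(z − 9)/(2·9), giving z² − 9z − 9·65·64 ≤ 0 and hence z ≤ (1/2)[9 + √(81 + 4·37440)] = (1/2)[9 + √149841] ≈ (1/2)(9 + 387.093) = 198.0465.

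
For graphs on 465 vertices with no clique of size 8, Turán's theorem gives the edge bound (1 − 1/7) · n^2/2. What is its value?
Turán density bound = (6/7) · 465^2/2 = 648675/7 ≈ 92667.8571

Turán's theorem: ex(n, K_{r+1}) is achieved by the complete r-partite Turán graph T(n, r) with parts as balanced as possible, and is at most (1 − 1/r) · n^2/2. For r = 7, n = 465: the density bound is (6/7) · 216225/2 = 648675/7 ≈ 92667.8571. The integer-valued extremum is e(T(465, 7)) = 92667, which is strictly less than the density bound 648675/7 since 7 ∤ 465 (the parts of T(465, 7) cannot all be equal).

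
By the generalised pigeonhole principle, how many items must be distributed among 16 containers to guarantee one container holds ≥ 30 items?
n = (30 − 1)·16 + 1 = 465

By the generalised pigeonhole principle, to guarantee some box contains ≥ r objects we need more than (r − 1) · k objects total. Threshold: n = (r − 1) · k + 1. With r = 30 and k = 16: n = 29 · 16 + 1 = 464 + 1 = 465. For n = 464 = 29 · 16, we can put exactly 29 objects in every box, avoiding 30 in any single one — so 465 is tight.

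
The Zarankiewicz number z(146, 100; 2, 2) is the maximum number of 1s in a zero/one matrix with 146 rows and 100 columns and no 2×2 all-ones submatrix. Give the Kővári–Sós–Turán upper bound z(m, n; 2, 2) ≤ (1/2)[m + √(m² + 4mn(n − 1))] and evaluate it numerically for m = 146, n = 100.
z(146, 100; 2, 2) ≤ (1/2)[146 + √(146² + 4·146·100·99)] = (1/2)[146 + √5802916] = 1277.4621

Kővári–Sós–Turán: let r_1, ..., r_146 be the row sums and z = Σ r_i the total number of 1s. Each pair of columns can share at most one row with both entries 1 (else a 2×2 all-ones block appears), so Σ_i C(r_i, 2) ≤ C(100, 2) = 4950. By convexity Σ_i C(r_i, 2) ≥ 146·C(z/146, 2) = z(z − 146)/(2·146), giving z² − 146z − 146·100·99 ≤ 0 and hence z ≤ (1/2)[146 + √(21316 + 4·1445400)] = (1/2)[146 + √5802916] ≈ (1/2)(146 + 2408.9242) = 1277.4621.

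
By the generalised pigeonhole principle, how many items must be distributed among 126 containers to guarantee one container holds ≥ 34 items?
n = (34 − 1)·126 + 1 = 4159

By the generalised pigeonhole principle, to guarantee some box contains ≥ r objects we need more than (r − 1) · k objects total. Threshold: n = (r − 1) · k + 1. With r = 34 and k = 126: n = 33 · 126 + 1 = 4158 + 1 = 4159. For n = 4158 = 33 · 126, we can put exactly 33 objects in every box, avoiding 34 in any single one — so 4159 is tight.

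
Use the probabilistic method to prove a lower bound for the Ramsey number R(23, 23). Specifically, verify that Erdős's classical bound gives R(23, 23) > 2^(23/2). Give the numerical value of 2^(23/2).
2^(23/2) = 2896.3094; so R(23, 23) > 2896.3094

Colour each edge of K_n uniformly at random with red/blue. The expected number of monochromatic K_23 is C(n, 23) · 2 · 2^(−C(23,2)). If C(n, 23) · 2^(1 − C(23,2)) < 1, then with positive probability no monochromatic K_23 exists, so R(23, 23) > n. The standard estimate C(n, 23) ≤ n^23/23! shows this inequality holds whenever n ≤ 2^(23/2) (since 23! · 2^(C(23,2) − 1) > 2^(23^2/2) ≥ n^23). Hence R(23, 23) > 2^(23/2) = 2896.3094.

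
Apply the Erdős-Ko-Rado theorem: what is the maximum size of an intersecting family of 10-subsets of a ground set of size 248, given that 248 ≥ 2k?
max |F| = C(247, 9) = 8137158265806570

Erdős-Ko-Rado (1961): when n ≥ 2k, max |F| = C(n−1, k−1). The bound is attained by the star {A : i ∈ A} for any fixed i ∈ [n]. Here C(248−1, 10−1) = C(247, 9) = 8137158265806570.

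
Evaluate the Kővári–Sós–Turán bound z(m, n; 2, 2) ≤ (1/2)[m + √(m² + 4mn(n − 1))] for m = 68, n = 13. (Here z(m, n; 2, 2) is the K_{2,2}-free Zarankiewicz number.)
z(68, 13; 2, 2) ≤ (1/2)[68 + √(68² + 4·68·13·12)] = (1/2)[68 + √47056] = 142.462

Kővári–Sós–Turán: let r_1, ..., r_68 be the row sums and z = Σ r_i the total number of 1s. Each pair of columns can share at most one row with both entries 1 (else a 2×2 all-ones block appears), so Σ_i C(r_i, 2) ≤ C(13, 2) = 78. By convexity Σ_i C(r_i, 2) ≥ 68·C(z/68, 2) = z(z − 68)/(2·68), giving z² − 68z − 68·13·12 ≤ 0 and hence z ≤ (1/2)[68 + √(4624 + 4·10608)] = (1/2)[68 + √47056] ≈ (1/2)(68 + 216.9239) = 142.462.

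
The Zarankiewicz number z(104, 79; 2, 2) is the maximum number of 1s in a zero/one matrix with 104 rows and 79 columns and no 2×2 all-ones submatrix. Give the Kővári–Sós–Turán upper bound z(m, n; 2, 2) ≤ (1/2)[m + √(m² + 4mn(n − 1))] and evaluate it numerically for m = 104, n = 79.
z(104, 79; 2, 2) ≤ (1/2)[104 + √(104² + 4·104·79·78)] = (1/2)[104 + √2574208] = 854.2169

Kővári–Sós–Turán: let r_1, ..., r_104 be the row sums and z = Σ r_i the total number of 1s. Each pair of columns can share at most one row with both entries 1 (else a 2×2 all-ones block appears), so Σ_i C(r_i, 2) ≤ C(79, 2) = 3081. By convexity Σ_i C(r_i, 2) ≥ 104·C(z/104, 2) = z(z − 104)/(2·104), giving z² − 104z − 104·79·78 ≤ 0 and hence z ≤ (1/2)[104 + √(10816 + 4·640848)] = (1/2)[104 + √2574208] ≈ (1/2)(104 + 1604.4339) = 854.2169.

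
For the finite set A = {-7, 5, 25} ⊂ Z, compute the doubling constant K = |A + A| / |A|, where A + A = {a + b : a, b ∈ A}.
K = |A + A| / |A| = 6/3 = 2

Enumerate A + A = {a + b : a, b ∈ A}. With |A| = 3, there are |A|^2 = 9 ordered sum pairs; collecting distinct values, A + A = {-14, -2, 10, 18, 30, 50}, so |A + A| = 6. Thus K = 6/3 = 2. For comparison, the minimum possible |A + A| over all 3-element sets is 2·3 − 1 = 5 (so min K = 5/3), attained only by arithmetic progressions.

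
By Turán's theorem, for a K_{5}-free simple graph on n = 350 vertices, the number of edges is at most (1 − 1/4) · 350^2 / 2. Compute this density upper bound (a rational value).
Turán density bound = (3/4) · 350^2/2 = 91875/2 ≈ 45937.5

Turán's theorem: ex(n, K_{r+1}) is achieved by the complete r-partite Turán graph T(n, r) with parts as balanced as possible, and is at most (1 − 1/r) · n^2/2. For r = 4, n = 350: the density bound is (3/4) · 122500/2 = 91875/2 ≈ 45937.5. The integer-valued extremum is e(T(350, 4)) = 45937, which is strictly less than the density bound 91875/2 since 4 ∤ 350 (the parts of T(350, 4) cannot all be equal).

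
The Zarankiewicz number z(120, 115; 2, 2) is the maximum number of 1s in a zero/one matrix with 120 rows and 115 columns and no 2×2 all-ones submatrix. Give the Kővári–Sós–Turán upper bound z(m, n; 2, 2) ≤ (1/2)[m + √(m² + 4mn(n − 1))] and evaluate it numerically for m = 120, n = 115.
z(120, 115; 2, 2) ≤ (1/2)[120 + √(120² + 4·120·115·114)] = (1/2)[120 + √6307200] = 1315.707

Kővári–Sós–Turán: let r_1, ..., r_120 be the row sums and z = Σ r_i the total number of 1s. Each pair of columns can share at most one row with both entries 1 (else a 2×2 all-ones block appears), so Σ_i C(r_i, 2) ≤ C(115, 2) = 6555. By convexity Σ_i C(r_i, 2) ≥ 120·C(z/120, 2) = z(z − 120)/(2·120), giving z² − 120z − 120·115·114 ≤ 0 and hence z ≤ (1/2)[120 + √(14400 + 4·1573200)] = (1/2)[120 + √6307200] ≈ (1/2)(120 + 2511.4139) = 1315.707.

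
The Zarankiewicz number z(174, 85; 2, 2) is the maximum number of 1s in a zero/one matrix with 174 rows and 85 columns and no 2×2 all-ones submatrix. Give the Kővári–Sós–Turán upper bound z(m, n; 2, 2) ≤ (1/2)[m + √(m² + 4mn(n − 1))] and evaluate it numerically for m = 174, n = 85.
z(174, 85; 2, 2) ≤ (1/2)[174 + √(174² + 4·174·85·84)] = (1/2)[174 + √4999716] = 1205.0022

Kővári–Sós–Turán: let r_1, ..., r_174 be the row sums and z = Σ r_i the total number of 1s. Each pair of columns can share at most one row with both entries 1 (else a 2×2 all-ones block appears), so Σ_i C(r_i, 2) ≤ C(85, 2) = 3570. By convexity Σ_i C(r_i, 2) ≥ 174·C(z/174, 2) = z(z − 174)/(2·174), giving z² − 174z − 174·85·84 ≤ 0 and hence z ≤ (1/2)[174 + √(30276 + 4·1242360)] = (1/2)[174 + √4999716] ≈ (1/2)(174 + 2236.0045) = 1205.0022.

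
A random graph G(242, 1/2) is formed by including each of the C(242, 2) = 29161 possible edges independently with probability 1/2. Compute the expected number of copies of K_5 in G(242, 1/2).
E[# K_5] = C(242, 5) · (1/2)^C(5, 2) = 6634944008 / 2^10 = 829368001/128 = 6479437.5078125

For each 5-subset S of vertices (there are C(242, 5) = 6634944008 such S), let X_S = 1 if S induces a K_5 (all C(5, 2) = 10 edges present). Then P(X_S = 1) = (1/2)^10 = 1/1024. By linearity of expectation, E[# K_5] = C(242, 5) · (1/2)^10 = 6634944008 / 1024 = 829368001/128 = 6479437.5078125.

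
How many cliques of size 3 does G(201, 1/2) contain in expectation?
E[# K_3] = C(201, 3) · (1/2)^C(3, 2) = 1333300 / 2^3 = 333325/2 = 166662.5

For each 3-subset S of vertices (there are C(201, 3) = 1333300 such S), let X_S = 1 if S induces a K_3 (all C(3, 2) = 3 edges present). Then P(X_S = 1) = (1/2)^3 = 1/8. By linearity of expectation, E[# K_3] = C(201, 3) · (1/2)^3 = 1333300 / 8 = 333325/2 = 166662.5.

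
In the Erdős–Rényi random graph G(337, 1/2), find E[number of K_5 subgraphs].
E[# K_5] = C(337, 5) · (1/2)^C(5, 2) = 35157941532 / 2^10 = 8789485383/256 ≈ 34333927.277344

For each 5-subset S of vertices (there are C(337, 5) = 35157941532 such S), let X_S = 1 if S induces a K_5 (all C(5, 2) = 10 edges present). Then P(X_S = 1) = (1/2)^10 = 1/1024. By linearity of expectation, E[# K_5] = C(337, 5) · (1/2)^10 = 35157941532 / 1024 = 8789485383/256 ≈ 34333927.277344.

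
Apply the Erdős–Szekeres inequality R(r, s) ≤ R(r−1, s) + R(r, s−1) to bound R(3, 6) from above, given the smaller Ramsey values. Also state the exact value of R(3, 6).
R(3, 6) ≤ R(2, 6) + R(3, 5) = 6 + 14 = 20; exact value R(3, 6) = 18.

The Erdős–Szekeres recurrence R(r, s) ≤ R(r−1, s) + R(r, s−1) applied to (r, s) = (3, 6) gives
  R(3, 6) ≤ R(2, 6) + R(3, 5) = 6 + 14 = 20.
(Recall R(2, k) = k and R is symmetric.) The recurrence is not tight here (it gives 20, but the exact value is R(3, 6) = 18); the tight upper bound requires a sharper argument than the simple recurrence, combined with a lower-bound construction on K_{17}.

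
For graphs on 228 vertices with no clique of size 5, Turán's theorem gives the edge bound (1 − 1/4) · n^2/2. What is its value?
Turán density bound = (3/4) · 228^2/2 = 19494

Turán's theorem: ex(n, K_{r+1}) is achieved by the complete r-partite Turán graph T(n, r) with parts as balanced as possible, and is at most (1 − 1/r) · n^2/2. For r = 4, n = 228: the density bound is (3/4) · 51984/2 = 19494. Since 4 ∣ 228, the Turán graph T(228, 4) has parts of equal size 57, and its edge count e(T(228, 4)) = 19494 attains the density bound exactly.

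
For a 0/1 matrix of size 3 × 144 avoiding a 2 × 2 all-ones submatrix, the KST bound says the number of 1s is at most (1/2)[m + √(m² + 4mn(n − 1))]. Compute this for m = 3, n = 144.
z(3, 144; 2, 2) ≤ (1/2)[3 + √(3² + 4·3·144·143)] = (1/2)[3 + √247113] = 250.0523

Kővári–Sós–Turán: let r_1, ..., r_3 be the row sums and z = Σ r_i the total number of 1s. Each pair of columns can share at most one row with both entries 1 (else a 2×2 all-ones block appears), so Σ_i C(r_i, 2) ≤ C(144, 2) = 10296. By convexity Σ_i C(r_i, 2) ≥ 3·C(z/3, 2) = z(z − 3)/(2·3), giving z² − 3z − 3·144·143 ≤ 0 and hence z ≤ (1/2)[3 + √(9 + 4·61776)] = (1/2)[3 + √247113] ≈ (1/2)(3 + 497.1046) = 250.0523.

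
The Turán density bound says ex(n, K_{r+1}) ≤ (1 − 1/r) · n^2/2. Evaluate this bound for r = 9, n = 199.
Turán density bound = (8/9) · 199^2/2 = 158404/9 ≈ 17600.4444

Turán's theorem: ex(n, K_{r+1}) is achieved by the complete r-partite Turán graph T(n, r) with parts as balanced as possible, and is at most (1 − 1/r) · n^2/2. For r = 9, n = 199: the density bound is (8/9) · 39601/2 = 158404/9 ≈ 17600.4444. The integer-valued extremum is e(T(199, 9)) = 17600, which is strictly less than the density bound 158404/9 since 9 ∤ 199 (the parts of T(199, 9) cannot all be equal).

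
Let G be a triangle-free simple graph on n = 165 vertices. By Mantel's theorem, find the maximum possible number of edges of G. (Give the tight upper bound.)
ex(165, K_3) = ⌊165^2/4⌋ = 6806

Mantel (1907): a triangle-free graph on n vertices has at most ⌊n^2/4⌋ edges, with equality for the complete bipartite graph K_{⌊n/2⌋, ⌈n/2⌉}. For n = 165: ⌊165^2/4⌋ = ⌊27225/4⌋ = 6806. The extremal graph is K_{82, 83}, which has 82·83 = 6806 edges.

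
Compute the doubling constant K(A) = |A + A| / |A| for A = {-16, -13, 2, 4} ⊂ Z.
K = |A + A| / |A| = 10/4 = 5/2

Enumerate A + A = {a + b : a, b ∈ A}. With |A| = 4, there are |A|^2 = 16 ordered sum pairs; collecting distinct values, A + A = {-32, -29, -26, -14, -12, -11, -9, 4, 6, 8}, so |A + A| = 10. Thus K = 10/4 = 5/2. For comparison, the minimum possible |A + A| over all 4-element sets is 2·4 − 1 = 7 (so min K = 7/4), attained only by arithmetic progressions.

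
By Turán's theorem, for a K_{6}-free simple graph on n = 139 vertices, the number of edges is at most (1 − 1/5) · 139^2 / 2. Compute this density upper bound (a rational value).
Turán density bound = (4/5) · 139^2/2 = 38642/5 ≈ 7728.4

Turán's theorem: ex(n, K_{r+1}) is achieved by the complete r-partite Turán graph T(n, r) with parts as balanced as possible, and is at most (1 − 1/r) · n^2/2. For r = 5, n = 139: the density bound is (4/5) · 19321/2 = 38642/5 ≈ 7728.4. The integer-valued extremum is e(T(139, 5)) = 7728, which is strictly less than the density bound 38642/5 since 5 ∤ 139 (the parts of T(139, 5) cannot all be equal).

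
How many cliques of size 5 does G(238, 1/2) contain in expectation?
E[# K_5] = C(238, 5) · (1/2)^C(5, 2) = 6100139682 / 2^10 = 3050069841/512 ≈ 5957167.658203

For each 5-subset S of vertices (there are C(238, 5) = 6100139682 such S), let X_S = 1 if S induces a K_5 (all C(5, 2) = 10 edges present). Then P(X_S = 1) = (1/2)^10 = 1/1024. By linearity of expectation, E[# K_5] = C(238, 5) · (1/2)^10 = 6100139682 / 1024 = 3050069841/512 ≈ 5957167.658203.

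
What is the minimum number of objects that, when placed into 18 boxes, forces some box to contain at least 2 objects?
n = (2 − 1)·18 + 1 = 19

By the generalised pigeonhole principle, to guarantee some box contains ≥ r objects we need more than (r − 1) · k objects total. Threshold: n = (r − 1) · k + 1. With r = 2 and k = 18: n = 1 · 18 + 1 = 18 + 1 = 19. For n = 18 = 1 · 18, we can put exactly 1 objects in every box, avoiding 2 in any single one — so 19 is tight.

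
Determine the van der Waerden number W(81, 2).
W(81, 2) = 81 + 1 = 82

A 2-term AP is any pair of integers, so a monochromatic 2-AP exists iff some colour is used at least twice. With 81 colours, the colouring i ↦ i on {1, ..., 81} uses each colour once, avoiding any monochromatic pair, so W(81, 2) > 81. For {1, ..., 82}, pigeonhole forces two integers of the same colour, which form a monochromatic 2-AP. Hence W(81, 2) = 82.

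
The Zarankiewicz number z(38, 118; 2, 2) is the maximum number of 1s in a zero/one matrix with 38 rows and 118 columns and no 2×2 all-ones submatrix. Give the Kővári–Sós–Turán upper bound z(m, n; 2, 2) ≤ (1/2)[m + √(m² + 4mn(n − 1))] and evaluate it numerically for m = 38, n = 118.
z(38, 118; 2, 2) ≤ (1/2)[38 + √(38² + 4·38·118·117)] = (1/2)[38 + √2099956] = 743.5612

Kővári–Sós–Turán: let r_1, ..., r_38 be the row sums and z = Σ r_i the total number of 1s. Each pair of columns can share at most one row with both entries 1 (else a 2×2 all-ones block appears), so Σ_i C(r_i, 2) ≤ C(118, 2) = 6903. By convexity Σ_i C(r_i, 2) ≥ 38·C(z/38, 2) = z(z − 38)/(2·38), giving z² − 38z − 38·118·117 ≤ 0 and hence z ≤ (1/2)[38 + √(1444 + 4·524628)] = (1/2)[38 + √2099956] ≈ (1/2)(38 + 1449.1225) = 743.5612.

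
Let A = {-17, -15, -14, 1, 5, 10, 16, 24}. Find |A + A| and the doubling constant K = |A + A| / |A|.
K = |A + A| / |A| = 34/8 = 17/4

Enumerate A + A = {a + b : a, b ∈ A}. With |A| = 8, there are |A|^2 = 64 ordered sum pairs; collecting distinct values, A + A = {-34, -32, -31, -30, -29, -28, -16, -14, -13, -12, -10, -9, -7, -5, -4, -1, 1, 2, 6, 7, 9, 10, 11, 15, 17, 20, 21, 25, 26, 29, 32, 34, 40, 48}, so |A + A| = 34. Thus K = 34/8 = 17/4. For comparison, the minimum possible |A + A| over all 8-element sets is 2·8 − 1 = 15 (so min K = 15/8), attained only by arithmetic progressions.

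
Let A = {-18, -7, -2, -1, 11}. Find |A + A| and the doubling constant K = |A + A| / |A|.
K = |A + A| / |A| = 15/5 = 3

Enumerate A + A = {a + b : a, b ∈ A}. With |A| = 5, there are |A|^2 = 25 ordered sum pairs; collecting distinct values, A + A = {-36, -25, -20, -19, -14, -9, -8, -7, -4, -3, -2, 4, 9, 10, 22}, so |A + A| = 15. Thus K = 15/5 = 3. For comparison, the minimum possible |A + A| over all 5-element sets is 2·5 − 1 = 9 (so min K = 9/5), attained only by arithmetic progressions.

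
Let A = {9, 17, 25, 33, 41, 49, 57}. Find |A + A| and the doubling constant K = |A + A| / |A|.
K = |A + A| / |A| = 13/7

Enumerate A + A = {a + b : a, b ∈ A}. With |A| = 7, there are |A|^2 = 49 ordered sum pairs; collecting distinct values, A + A = {18, 26, 34, 42, 50, 58, 66, 74, 82, 90, 98, 106, 114}, so |A + A| = 13. Thus K = 13/7. Here |A + A| = 2|A| − 1 = 13, the minimum possible — so K = 13/7 is minimal, which holds iff A is an arithmetic progression.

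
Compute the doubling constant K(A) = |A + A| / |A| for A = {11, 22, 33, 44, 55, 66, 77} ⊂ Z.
K = |A + A| / |A| = 13/7

Enumerate A + A = {a + b : a, b ∈ A}. With |A| = 7, there are |A|^2 = 49 ordered sum pairs; collecting distinct values, A + A = {22, 33, 44, 55, 66, 77, 88, 99, 110, 121, 132, 143, 154}, so |A + A| = 13. Thus K = 13/7. Here |A + A| = 2|A| − 1 = 13, the minimum possible — so K = 13/7 is minimal, which holds iff A is an arithmetic progression.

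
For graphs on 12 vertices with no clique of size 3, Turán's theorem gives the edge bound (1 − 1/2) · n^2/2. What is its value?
Turán density bound = (1/2) · 12^2/2 = 36

Turán's theorem: ex(n, K_{r+1}) is achieved by the complete r-partite Turán graph T(n, r) with parts as balanced as possible, and is at most (1 − 1/r) · n^2/2. For r = 2, n = 12: the density bound is (1/2) · 144/2 = 36. Since 2 ∣ 12, the Turán graph T(12, 2) has parts of equal size 6, and its edge count e(T(12, 2)) = 36 attains the density bound exactly.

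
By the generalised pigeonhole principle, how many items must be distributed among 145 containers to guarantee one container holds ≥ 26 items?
n = (26 − 1)·145 + 1 = 3626

By the generalised pigeonhole principle, to guarantee some box contains ≥ r objects we need more than (r − 1) · k objects total. Threshold: n = (r − 1) · k + 1. With r = 26 and k = 145: n = 25 · 145 + 1 = 3625 + 1 = 3626. For n = 3625 = 25 · 145, we can put exactly 25 objects in every box, avoiding 26 in any single one — so 3626 is tight.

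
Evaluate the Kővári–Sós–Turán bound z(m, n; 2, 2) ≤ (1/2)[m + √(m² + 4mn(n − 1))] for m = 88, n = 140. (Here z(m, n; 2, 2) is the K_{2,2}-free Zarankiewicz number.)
z(88, 140; 2, 2) ≤ (1/2)[88 + √(88² + 4·88·140·139)] = (1/2)[88 + √6857664] = 1353.3571

Kővári–Sós–Turán: let r_1, ..., r_88 be the row sums and z = Σ r_i the total number of 1s. Each pair of columns can share at most one row with both entries 1 (else a 2×2 all-ones block appears), so Σ_i C(r_i, 2) ≤ C(140, 2) = 9730. By convexity Σ_i C(r_i, 2) ≥ 88·C(z/88, 2) = z(z − 88)/(2·88), giving z² − 88z − 88·140·139 ≤ 0 and hence z ≤ (1/2)[88 + √(7744 + 4·1712480)] = (1/2)[88 + √6857664] ≈ (1/2)(88 + 2618.7142) = 1353.3571.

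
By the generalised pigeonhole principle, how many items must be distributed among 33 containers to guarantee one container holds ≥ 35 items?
n = (35 − 1)·33 + 1 = 1123

By the generalised pigeonhole principle, to guarantee some box contains ≥ r objects we need more than (r − 1) · k objects total. Threshold: n = (r − 1) · k + 1. With r = 35 and k = 33: n = 34 · 33 + 1 = 1122 + 1 = 1123. For n = 1122 = 34 · 33, we can put exactly 34 objects in every box, avoiding 35 in any single one — so 1123 is tight.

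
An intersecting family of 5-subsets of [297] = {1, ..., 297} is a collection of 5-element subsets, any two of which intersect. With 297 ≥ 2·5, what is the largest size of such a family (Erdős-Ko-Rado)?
max |F| = C(296, 4) = 313413310

Erdős-Ko-Rado (1961): when n ≥ 2k, max |F| = C(n−1, k−1). The bound is attained by the star {A : i ∈ A} for any fixed i ∈ [n]. Here C(297−1, 5−1) = C(296, 4) = 313413310.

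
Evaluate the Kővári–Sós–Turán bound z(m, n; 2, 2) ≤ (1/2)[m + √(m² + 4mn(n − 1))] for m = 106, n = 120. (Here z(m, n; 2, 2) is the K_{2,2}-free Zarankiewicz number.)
z(106, 120; 2, 2) ≤ (1/2)[106 + √(106² + 4·106·120·119)] = (1/2)[106 + √6065956] = 1284.4581

Kővári–Sós–Turán: let r_1, ..., r_106 be the row sums and z = Σ r_i the total number of 1s. Each pair of columns can share at most one row with both entries 1 (else a 2×2 all-ones block appears), so Σ_i C(r_i, 2) ≤ C(120, 2) = 7140. By convexity Σ_i C(r_i, 2) ≥ 106·C(z/106, 2) = z(z − 106)/(2·106), giving z² − 106z − 106·120·119 ≤ 0 and hence z ≤ (1/2)[106 + √(11236 + 4·1513680)] = (1/2)[106 + √6065956] ≈ (1/2)(106 + 2462.9162) = 1284.4581.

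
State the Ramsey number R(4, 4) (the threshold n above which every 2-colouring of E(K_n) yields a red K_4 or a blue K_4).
R(4, 4) = 18

Lower bound: an explicit 2-colouring of K_{17} (typically a Paley-type or other structured construction) avoids a red K_4 and a blue K_4, showing R(4, 4) > 17.
Upper bound: the Erdős–Szekeres recurrence R(r, t') ≤ R(r−1, t') + R(r, t'−1) yields R(4, 4) ≤ 18.
Hence R(4, 4) = 18.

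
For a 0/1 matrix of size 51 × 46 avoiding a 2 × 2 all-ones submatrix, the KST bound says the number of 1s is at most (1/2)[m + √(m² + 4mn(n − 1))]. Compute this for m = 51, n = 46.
z(51, 46; 2, 2) ≤ (1/2)[51 + √(51² + 4·51·46·45)] = (1/2)[51 + √424881] = 351.4145

Kővári–Sós–Turán: let r_1, ..., r_51 be the row sums and z = Σ r_i the total number of 1s. Each pair of columns can share at most one row with both entries 1 (else a 2×2 all-ones block appears), so Σ_i C(r_i, 2) ≤ C(46, 2) = 1035. By convexity Σ_i C(r_i, 2) ≥ 51·C(z/51, 2) = z(z − 51)/(2·51), giving z² − 51z − 51·46·45 ≤ 0 and hence z ≤ (1/2)[51 + √(2601 + 4·105570)] = (1/2)[51 + √424881] ≈ (1/2)(51 + 651.829) = 351.4145.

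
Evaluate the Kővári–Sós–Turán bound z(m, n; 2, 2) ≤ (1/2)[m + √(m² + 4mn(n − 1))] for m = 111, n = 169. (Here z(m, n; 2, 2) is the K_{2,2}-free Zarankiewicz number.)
z(111, 169; 2, 2) ≤ (1/2)[111 + √(111² + 4·111·169·168)] = (1/2)[111 + √12618369] = 1831.6172

Kővári–Sós–Turán: let r_1, ..., r_111 be the row sums and z = Σ r_i the total number of 1s. Each pair of columns can share at most one row with both entries 1 (else a 2×2 all-ones block appears), so Σ_i C(r_i, 2) ≤ C(169, 2) = 14196. By convexity Σ_i C(r_i, 2) ≥ 111·C(z/111, 2) = z(z − 111)/(2·111), giving z² − 111z − 111·169·168 ≤ 0 and hence z ≤ (1/2)[111 + √(12321 + 4·3151512)] = (1/2)[111 + √12618369] ≈ (1/2)(111 + 3552.2344) = 1831.6172.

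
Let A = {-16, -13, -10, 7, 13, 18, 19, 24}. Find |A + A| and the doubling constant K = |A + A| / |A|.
K = |A + A| / |A| = 28/8 = 7/2

Enumerate A + A = {a + b : a, b ∈ A}. With |A| = 8, there are |A|^2 = 64 ordered sum pairs; collecting distinct values, A + A = {-32, -29, -26, -23, -20, -9, -6, -3, 0, 2, 3, 5, 6, 8, 9, 11, 14, 20, 25, 26, 31, 32, 36, 37, 38, 42, 43, 48}, so |A + A| = 28. Thus K = 28/8 = 7/2. For comparison, the minimum possible |A + A| over all 8-element sets is 2·8 − 1 = 15 (so min K = 15/8), attained only by arithmetic progressions.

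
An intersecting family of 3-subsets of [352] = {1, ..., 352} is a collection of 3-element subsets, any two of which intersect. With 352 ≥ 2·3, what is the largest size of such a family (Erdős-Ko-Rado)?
max |F| = C(351, 2) = 61425

The Erdős-Ko-Rado theorem states: for n ≥ 2k, an intersecting family of k-subsets of an n-element set has size at most C(n − 1, k − 1), with equality for 'star' families {A ⊆ [n] : |A| = k, i ∈ A} (fix an element i). For n = 352, k = 3: C(351, 2) = 61425.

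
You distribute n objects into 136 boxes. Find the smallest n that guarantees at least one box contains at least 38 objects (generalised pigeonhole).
n = (38 − 1)·136 + 1 = 5033

By the generalised pigeonhole principle, to guarantee some box contains ≥ r objects we need more than (r − 1) · k objects total. Threshold: n = (r − 1) · k + 1. With r = 38 and k = 136: n = 37 · 136 + 1 = 5032 + 1 = 5033. For n = 5032 = 37 · 136, we can put exactly 37 objects in every box, avoiding 38 in any single one — so 5033 is tight.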